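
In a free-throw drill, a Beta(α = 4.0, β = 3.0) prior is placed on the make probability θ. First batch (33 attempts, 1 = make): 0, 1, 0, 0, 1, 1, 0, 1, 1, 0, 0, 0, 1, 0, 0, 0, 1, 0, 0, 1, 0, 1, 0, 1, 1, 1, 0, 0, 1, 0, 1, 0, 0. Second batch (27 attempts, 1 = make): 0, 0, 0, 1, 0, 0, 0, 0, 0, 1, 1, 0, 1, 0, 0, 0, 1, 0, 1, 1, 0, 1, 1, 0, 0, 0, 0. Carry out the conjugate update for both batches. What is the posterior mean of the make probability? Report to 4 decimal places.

The Beta prior is conjugate to a Binomial/Bernoulli likelihood; the update adds successes to α and failures to β.
After batch 1: Beta(4.0+14, 3.0+19) = Beta(18.0, 22.0).
After batch 2: Beta(18.0+9, 22.0+18) = Beta(27.0, 40.0).
Posterior mean = α/(α+β) = 27.0/67.0 = 0.4030.

0.4030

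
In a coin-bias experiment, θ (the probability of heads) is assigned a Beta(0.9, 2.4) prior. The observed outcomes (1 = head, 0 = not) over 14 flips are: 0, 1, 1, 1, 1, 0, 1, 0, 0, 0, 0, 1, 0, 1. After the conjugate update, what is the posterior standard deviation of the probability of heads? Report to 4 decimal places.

The Beta prior is conjugate to a Binomial/Bernoulli likelihood; the update adds successes to α and failures to β.
Posterior: Beta(α+k, β+n−k) = Beta(0.9+7, 2.4+7) = Beta(7.9, 9.4).
Var = αβ/((α+β)²(α+β+1)) = 7.9·9.4/(17.3²·18.3) = 0.01355850; SD = √0.01355850 = 0.1164.

0.1164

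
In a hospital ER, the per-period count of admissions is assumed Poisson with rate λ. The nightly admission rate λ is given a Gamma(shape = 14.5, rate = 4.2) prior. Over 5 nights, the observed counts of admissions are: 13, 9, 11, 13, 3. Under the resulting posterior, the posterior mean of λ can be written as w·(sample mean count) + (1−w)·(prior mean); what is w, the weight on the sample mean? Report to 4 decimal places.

With a Gamma(shape α, rate β) prior, the Poisson likelihood is conjugate: the posterior is Gamma(α + ΣXᵢ, β + n).
Posterior mean = (α₀+S)/(β₀+n) = [n/(β₀+n)]·(S/n) + [β₀/(β₀+n)]·(α₀/β₀), so only n and β₀ enter the weight.
Weight on data w = n/(β₀+n) = 5/(4.2+5) = 5/9.2 = 0.5435.

0.5435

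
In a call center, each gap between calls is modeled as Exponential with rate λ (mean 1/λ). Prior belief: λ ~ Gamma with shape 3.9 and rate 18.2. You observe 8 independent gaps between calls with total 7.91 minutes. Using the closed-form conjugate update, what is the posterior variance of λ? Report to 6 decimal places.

With a Gamma(shape α, rate β) prior on the exponential rate λ, the posterior after n observations with total T = Σxᵢ is Gamma(α+n, β+T).
Posterior: Gamma(3.9+8, 18.2+7.91) = Gamma(11.9, 26.11).
Var = α/β² = 0.017456.

0.017456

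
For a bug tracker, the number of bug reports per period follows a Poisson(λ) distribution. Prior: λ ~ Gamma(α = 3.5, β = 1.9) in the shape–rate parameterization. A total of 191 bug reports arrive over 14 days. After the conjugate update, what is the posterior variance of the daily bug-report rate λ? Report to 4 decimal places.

With a Gamma(shape α, rate β) prior, the Poisson likelihood is conjugate: the posterior is Gamma(α + ΣXᵢ, β + n).
Posterior: Gamma(α+S, β+n) = Gamma(3.5+191, 1.9+14) = Gamma(194.5, 15.9).
Var = α/β² = 194.5/15.9² = 0.7694.

0.7694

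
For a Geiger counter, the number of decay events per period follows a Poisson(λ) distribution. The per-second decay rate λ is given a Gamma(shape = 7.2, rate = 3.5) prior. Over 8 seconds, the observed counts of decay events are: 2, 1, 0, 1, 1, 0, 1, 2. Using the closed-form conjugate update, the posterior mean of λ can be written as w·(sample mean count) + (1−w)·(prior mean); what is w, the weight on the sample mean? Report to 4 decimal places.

With a Gamma(shape α, rate β) prior, the Poisson likelihood is conjugate: the posterior is Gamma(α + ΣXᵢ, β + n).
Posterior mean = (α₀+S)/(β₀+n) = [n/(β₀+n)]·(S/n) + [β₀/(β₀+n)]·(α₀/β₀), so only n and β₀ enter the weight.
Weight on data w = n/(β₀+n) = 8/(3.5+8) = 8/11.5 = 0.6957.

0.6957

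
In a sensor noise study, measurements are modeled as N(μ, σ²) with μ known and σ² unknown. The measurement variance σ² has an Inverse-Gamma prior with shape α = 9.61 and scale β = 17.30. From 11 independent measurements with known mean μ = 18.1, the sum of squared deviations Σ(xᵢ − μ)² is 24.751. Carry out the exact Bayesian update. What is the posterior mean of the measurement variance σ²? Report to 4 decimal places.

With known mean μ and an Inverse-Gamma(α, β) prior on σ², the Normal likelihood is conjugate: posterior is Inv-Gamma(α + n/2, β + Σ(xᵢ−μ)²/2).
Posterior: Inv-Gamma(9.61 + 11/2, 17.30 + 24.751/2) = Inv-Gamma(15.11, 29.6755).
E[σ²|data] = β/(α−1) = 29.6755/14.11 = 2.1032.

2.1032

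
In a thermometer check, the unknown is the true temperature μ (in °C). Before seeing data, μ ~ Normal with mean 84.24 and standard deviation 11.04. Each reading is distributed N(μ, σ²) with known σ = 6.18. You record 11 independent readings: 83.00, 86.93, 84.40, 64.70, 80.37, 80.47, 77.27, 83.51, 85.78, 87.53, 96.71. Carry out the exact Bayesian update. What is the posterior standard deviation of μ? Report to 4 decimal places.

For Normal data with known variance σ², a Normal(μ₀, σ₀²) prior on μ is conjugate. Posterior precision = 1/σ₀² + n/σ²; posterior mean is the precision-weighted average of μ₀ and x̄.
σ₀² = 11.04² = 121.8816, σ² = 6.18² = 38.1924; σ² + n·σ₀² = 38.1924 + 11·121.8816 = 1378.89.
Posterior precision = 1/σ₀² + n/σ² = 1/121.8816 + 11/38.1924 = (σ² + n·σ₀²)/(σ₀²σ²) = 1378.89/(121.8816·38.1924); posterior variance σₙ² = σ₀²σ²/(σ² + n·σ₀²) = 121.8816·38.1924/1378.89 = 3.375868.
Posterior SD = √σₙ² = √(121.8816·38.1924/1378.89) = 1.8374.

1.8374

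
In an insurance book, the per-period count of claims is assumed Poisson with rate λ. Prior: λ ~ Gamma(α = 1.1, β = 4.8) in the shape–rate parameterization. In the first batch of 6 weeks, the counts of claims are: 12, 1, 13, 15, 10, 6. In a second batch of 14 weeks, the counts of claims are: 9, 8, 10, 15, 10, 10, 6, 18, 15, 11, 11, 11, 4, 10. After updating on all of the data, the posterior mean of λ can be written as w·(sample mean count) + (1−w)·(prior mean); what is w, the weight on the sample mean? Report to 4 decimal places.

0.8065

With a Gamma(shape α, rate β) prior, the Poisson likelihood is conjugate: the posterior is Gamma(α + ΣXᵢ, β + n).
Total number of weeks: n = 6 + 14 = 20.
Posterior mean = (α₀+S)/(β₀+n) = [n/(β₀+n)]·(S/n) + [β₀/(β₀+n)]·(α₀/β₀), so only n and β₀ enter the weight.
Weight on data w = n/(β₀+n) = 20/(4.8+20) = 20/24.8 = 0.8065.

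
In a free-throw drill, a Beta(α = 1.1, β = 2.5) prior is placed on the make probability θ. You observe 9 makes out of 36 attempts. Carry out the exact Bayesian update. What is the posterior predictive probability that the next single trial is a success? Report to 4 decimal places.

0.2551

The Beta prior is conjugate to a Binomial/Bernoulli likelihood; the update adds successes to α and failures to β.
Posterior: Beta(α+k, β+n−k) = Beta(1.1+9, 2.5+27) = Beta(10.1, 29.5).
For a single future Bernoulli trial, P(success | data) = α/(α+β) = 0.2551.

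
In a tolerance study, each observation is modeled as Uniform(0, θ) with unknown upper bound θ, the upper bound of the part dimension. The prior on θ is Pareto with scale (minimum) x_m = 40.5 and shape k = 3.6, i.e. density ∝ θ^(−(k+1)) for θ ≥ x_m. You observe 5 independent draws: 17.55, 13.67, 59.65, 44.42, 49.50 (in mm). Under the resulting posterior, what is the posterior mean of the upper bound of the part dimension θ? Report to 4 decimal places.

67.4987

A Pareto(scale x_m, shape k) prior on the upper bound θ of Uniform(0, θ) is conjugate: posterior is Pareto(max(x_m, max xᵢ), k + n).
Sample maximum = 59.65; prior scale x_m = 40.5 → posterior scale = max = 59.65.
Posterior shape = 3.6 + 5 = 8.6.
E[θ|data] = k·x_m/(k−1) = 8.6·59.65/7.6 = 67.4987.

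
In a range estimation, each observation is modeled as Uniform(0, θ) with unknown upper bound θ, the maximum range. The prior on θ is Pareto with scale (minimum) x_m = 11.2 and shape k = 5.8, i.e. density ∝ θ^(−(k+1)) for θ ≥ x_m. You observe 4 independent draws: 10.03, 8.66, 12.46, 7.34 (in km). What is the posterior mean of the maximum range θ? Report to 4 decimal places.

13.8759

A Pareto(scale x_m, shape k) prior on the upper bound θ of Uniform(0, θ) is conjugate: posterior is Pareto(max(x_m, max xᵢ), k + n).
Sample maximum = 12.46; prior scale x_m = 11.2 → posterior scale = max = 12.46.
Posterior shape = 5.8 + 4 = 9.8.
E[θ|data] = k·x_m/(k−1) = 9.8·12.46/8.8 = 13.8759.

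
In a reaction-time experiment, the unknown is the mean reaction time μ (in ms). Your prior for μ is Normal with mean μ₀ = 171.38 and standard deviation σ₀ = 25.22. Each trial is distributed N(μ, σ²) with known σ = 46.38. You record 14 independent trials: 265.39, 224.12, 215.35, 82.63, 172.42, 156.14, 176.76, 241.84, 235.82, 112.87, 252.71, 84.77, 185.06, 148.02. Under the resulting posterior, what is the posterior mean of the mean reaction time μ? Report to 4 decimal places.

180.2731

For Normal data with known variance σ², a Normal(μ₀, σ₀²) prior on μ is conjugate. Posterior precision = 1/σ₀² + n/σ²; posterior mean is the precision-weighted average of μ₀ and x̄.
Σxᵢ = 265.39 + 224.12 + 215.35 + 82.63 + 172.42 + 156.14 + 176.76 + 241.84 + 235.82 + 112.87 + 252.71 + 84.77 + 185.06 + 148.02 = 2553.9, so n·x̄ = 2553.9.
σ₀² = 25.22² = 636.0484, σ² = 46.38² = 2151.1044; σ² + n·σ₀² = 2151.1044 + 14·636.0484 = 11055.782.
Posterior mean = (μ₀/σ₀² + n·x̄/σ²)/(1/σ₀² + n/σ²) = (σ²·μ₀ + σ₀²·n·x̄)/(σ² + n·σ₀²) = (2151.1044·171.38 + 636.0484·2553.9)/11055.782 = 1993060.280832/11055.782 = 180.2731.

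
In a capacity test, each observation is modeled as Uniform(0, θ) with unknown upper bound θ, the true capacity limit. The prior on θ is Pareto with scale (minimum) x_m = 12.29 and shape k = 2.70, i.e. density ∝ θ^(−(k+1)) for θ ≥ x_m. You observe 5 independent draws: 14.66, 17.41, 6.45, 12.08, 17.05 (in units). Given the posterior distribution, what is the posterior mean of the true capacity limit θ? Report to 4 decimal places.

A Pareto(scale x_m, shape k) prior on the upper bound θ of Uniform(0, θ) is conjugate: posterior is Pareto(max(x_m, max xᵢ), k + n).
Sample maximum = 17.41; prior scale x_m = 12.29 → posterior scale = max = 17.41.
Posterior shape = 2.70 + 5 = 7.70.
E[θ|data] = k·x_m/(k−1) = 7.70·17.41/6.70 = 20.0085.

20.0085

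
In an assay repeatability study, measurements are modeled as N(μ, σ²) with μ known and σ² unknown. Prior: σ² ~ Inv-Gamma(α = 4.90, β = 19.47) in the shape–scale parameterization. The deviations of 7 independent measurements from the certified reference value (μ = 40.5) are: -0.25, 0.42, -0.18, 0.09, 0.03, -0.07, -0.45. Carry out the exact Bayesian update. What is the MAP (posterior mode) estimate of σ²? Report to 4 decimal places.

2.0972

With known mean μ and an Inverse-Gamma(α, β) prior on σ², the Normal likelihood is conjugate: posterior is Inv-Gamma(α + n/2, β + Σ(xᵢ−μ)²/2).
Σ(xᵢ−μ)² = (-0.25)² + (0.42)² + (-0.18)² + (0.09)² + (0.03)² + (-0.07)² + (-0.45)² = 0.4877.
Posterior: Inv-Gamma(4.90 + 7/2, 19.47 + 0.4877/2) = Inv-Gamma(8.40, 19.71385).
Mode = β/(α+1) = 19.71385/9.40 = 2.0972.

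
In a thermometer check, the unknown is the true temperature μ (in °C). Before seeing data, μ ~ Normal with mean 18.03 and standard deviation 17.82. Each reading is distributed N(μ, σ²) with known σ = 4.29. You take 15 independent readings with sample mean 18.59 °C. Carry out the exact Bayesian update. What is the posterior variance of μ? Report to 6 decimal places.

For Normal data with known variance σ², a Normal(μ₀, σ₀²) prior on μ is conjugate. Posterior precision = 1/σ₀² + n/σ²; posterior mean is the precision-weighted average of μ₀ and x̄.
σ₀² = 17.82² = 317.5524, σ² = 4.29² = 18.4041; σ² + n·σ₀² = 18.4041 + 15·317.5524 = 4781.6901.
Posterior precision = 1/σ₀² + n/σ² = 1/317.5524 + 15/18.4041 = (σ² + n·σ₀²)/(σ₀²σ²) = 4781.6901/(317.5524·18.4041); posterior variance σₙ² = σ₀²σ²/(σ² + n·σ₀²) = 317.5524·18.4041/4781.6901 = 1.222218.

1.222218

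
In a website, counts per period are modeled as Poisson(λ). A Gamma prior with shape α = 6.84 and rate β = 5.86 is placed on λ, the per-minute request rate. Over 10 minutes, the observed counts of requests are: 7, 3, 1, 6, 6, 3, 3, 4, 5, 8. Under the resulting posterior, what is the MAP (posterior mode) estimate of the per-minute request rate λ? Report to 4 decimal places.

With a Gamma(shape α, rate β) prior, the Poisson likelihood is conjugate: the posterior is Gamma(α + ΣXᵢ, β + n).
Sum of counts S = 46 over n = 10 minutes.
Posterior: Gamma(α+S, β+n) = Gamma(6.84+46, 5.86+10) = Gamma(52.84, 15.86).
Mode of Gamma(α,β) for α≥1 is (α−1)/β = 51.84/15.86 = 3.2686.

3.2686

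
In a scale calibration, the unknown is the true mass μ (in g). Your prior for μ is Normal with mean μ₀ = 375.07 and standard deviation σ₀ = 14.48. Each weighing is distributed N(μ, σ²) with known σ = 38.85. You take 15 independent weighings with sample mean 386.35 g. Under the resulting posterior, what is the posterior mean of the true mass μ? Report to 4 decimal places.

For Normal data with known variance σ², a Normal(μ₀, σ₀²) prior on μ is conjugate. Posterior precision = 1/σ₀² + n/σ²; posterior mean is the precision-weighted average of μ₀ and x̄.
n·x̄ = 15·386.35 = 5795.25.
σ₀² = 14.48² = 209.6704, σ² = 38.85² = 1509.3225; σ² + n·σ₀² = 1509.3225 + 15·209.6704 = 4654.3785.
Posterior mean = (μ₀/σ₀² + n·x̄/σ²)/(1/σ₀² + n/σ²) = (σ²·μ₀ + σ₀²·n·x̄)/(σ² + n·σ₀²) = (1509.3225·375.07 + 209.6704·5795.25)/4654.3785 = 1781193.975675/4654.3785 = 382.6921.

382.6921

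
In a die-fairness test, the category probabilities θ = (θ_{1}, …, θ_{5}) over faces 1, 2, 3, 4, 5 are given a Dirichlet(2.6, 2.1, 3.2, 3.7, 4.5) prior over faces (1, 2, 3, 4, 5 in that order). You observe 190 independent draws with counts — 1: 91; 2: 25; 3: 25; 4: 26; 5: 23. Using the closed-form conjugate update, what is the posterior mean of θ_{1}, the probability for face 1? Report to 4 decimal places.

0.4541

The Dirichlet prior is conjugate to the Multinomial likelihood: each posterior αⱼ = prior αⱼ + observed count nⱼ.
Posterior concentration: (93.6, 27.1, 28.2, 29.7, 27.5), total = 206.1.
E[θ_{1}|data] = α_{1}/Σα = 93.6/206.1 = 0.4541.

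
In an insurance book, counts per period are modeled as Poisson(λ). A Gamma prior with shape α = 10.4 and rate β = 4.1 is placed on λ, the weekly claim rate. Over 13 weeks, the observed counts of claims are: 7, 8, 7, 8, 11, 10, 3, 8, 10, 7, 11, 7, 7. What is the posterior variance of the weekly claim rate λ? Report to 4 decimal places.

With a Gamma(shape α, rate β) prior, the Poisson likelihood is conjugate: the posterior is Gamma(α + ΣXᵢ, β + n).
Sum of counts S = 104 over n = 13 weeks.
Posterior: Gamma(α+S, β+n) = Gamma(10.4+104, 4.1+13) = Gamma(114.4, 17.1).
Var = α/β² = 114.4/17.1² = 0.3912.

0.3912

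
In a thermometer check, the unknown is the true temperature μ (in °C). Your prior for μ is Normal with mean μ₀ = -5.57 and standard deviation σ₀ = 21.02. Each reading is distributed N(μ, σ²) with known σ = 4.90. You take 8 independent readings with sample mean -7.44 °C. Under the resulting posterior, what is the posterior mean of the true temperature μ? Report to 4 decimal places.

-7.4274

For Normal data with known variance σ², a Normal(μ₀, σ₀²) prior on μ is conjugate. Posterior precision = 1/σ₀² + n/σ²; posterior mean is the precision-weighted average of μ₀ and x̄.
n·x̄ = 8·(-7.44) = -59.52.
σ₀² = 21.02² = 441.8404, σ² = 4.90² = 24.01; σ² + n·σ₀² = 24.01 + 8·441.8404 = 3558.7332.
Posterior mean = (μ₀/σ₀² + n·x̄/σ²)/(1/σ₀² + n/σ²) = (σ²·μ₀ + σ₀²·n·x̄)/(σ² + n·σ₀²) = (24.01·(-5.57) + 441.8404·(-59.52))/3558.7332 = -26432.076308/3558.7332 = -7.4274.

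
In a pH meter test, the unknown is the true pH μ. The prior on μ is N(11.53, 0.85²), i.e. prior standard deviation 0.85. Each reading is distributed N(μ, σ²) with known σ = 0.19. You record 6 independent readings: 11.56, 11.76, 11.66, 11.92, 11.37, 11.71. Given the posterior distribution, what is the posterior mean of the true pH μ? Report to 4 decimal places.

11.6622

For Normal data with known variance σ², a Normal(μ₀, σ₀²) prior on μ is conjugate. Posterior precision = 1/σ₀² + n/σ²; posterior mean is the precision-weighted average of μ₀ and x̄.
Σxᵢ = 11.56 + 11.76 + 11.66 + 11.92 + 11.37 + 11.71 = 69.98, so n·x̄ = 69.98.
σ₀² = 0.85² = 0.7225, σ² = 0.19² = 0.0361; σ² + n·σ₀² = 0.0361 + 6·0.7225 = 4.3711.
Posterior mean = (μ₀/σ₀² + n·x̄/σ²)/(1/σ₀² + n/σ²) = (σ²·μ₀ + σ₀²·n·x̄)/(σ² + n·σ₀²) = (0.0361·11.53 + 0.7225·69.98)/4.3711 = 50.976783/4.3711 = 11.6622.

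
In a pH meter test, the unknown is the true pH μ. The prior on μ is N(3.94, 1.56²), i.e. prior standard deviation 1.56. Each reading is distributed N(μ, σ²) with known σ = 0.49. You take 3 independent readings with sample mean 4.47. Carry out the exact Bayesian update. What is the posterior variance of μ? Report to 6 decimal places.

For Normal data with known variance σ², a Normal(μ₀, σ₀²) prior on μ is conjugate. Posterior precision = 1/σ₀² + n/σ²; posterior mean is the precision-weighted average of μ₀ and x̄.
σ₀² = 1.56² = 2.4336, σ² = 0.49² = 0.2401; σ² + n·σ₀² = 0.2401 + 3·2.4336 = 7.5409.
Posterior precision = 1/σ₀² + n/σ² = 1/2.4336 + 3/0.2401 = (σ² + n·σ₀²)/(σ₀²σ²) = 7.5409/(2.4336·0.2401); posterior variance σₙ² = σ₀²σ²/(σ² + n·σ₀²) = 2.4336·0.2401/7.5409 = 0.077485.

0.077485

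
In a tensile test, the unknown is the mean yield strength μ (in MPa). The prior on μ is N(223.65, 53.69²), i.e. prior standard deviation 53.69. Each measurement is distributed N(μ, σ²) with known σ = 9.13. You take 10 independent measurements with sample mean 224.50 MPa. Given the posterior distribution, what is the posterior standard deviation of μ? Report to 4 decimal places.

2.8830

For Normal data with known variance σ², a Normal(μ₀, σ₀²) prior on μ is conjugate. Posterior precision = 1/σ₀² + n/σ²; posterior mean is the precision-weighted average of μ₀ and x̄.
σ₀² = 53.69² = 2882.6161, σ² = 9.13² = 83.3569; σ² + n·σ₀² = 83.3569 + 10·2882.6161 = 28909.5179.
Posterior precision = 1/σ₀² + n/σ² = 1/2882.6161 + 10/83.3569 = (σ² + n·σ₀²)/(σ₀²σ²) = 28909.5179/(2882.6161·83.3569); posterior variance σₙ² = σ₀²σ²/(σ² + n·σ₀²) = 2882.6161·83.3569/28909.5179 = 8.311655.
Posterior SD = √σₙ² = √(2882.6161·83.3569/28909.5179) = 2.8830.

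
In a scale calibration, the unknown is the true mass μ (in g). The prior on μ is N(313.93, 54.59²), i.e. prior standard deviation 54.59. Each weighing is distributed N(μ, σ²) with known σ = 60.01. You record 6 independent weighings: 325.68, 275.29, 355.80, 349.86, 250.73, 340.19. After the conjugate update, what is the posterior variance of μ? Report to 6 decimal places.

For Normal data with known variance σ², a Normal(μ₀, σ₀²) prior on μ is conjugate. Posterior precision = 1/σ₀² + n/σ²; posterior mean is the precision-weighted average of μ₀ and x̄.
σ₀² = 54.59² = 2980.0681, σ² = 60.01² = 3601.2001; σ² + n·σ₀² = 3601.2001 + 6·2980.0681 = 21481.6087.
Posterior precision = 1/σ₀² + n/σ² = 1/2980.0681 + 6/3601.2001 = (σ² + n·σ₀²)/(σ₀²σ²) = 21481.6087/(2980.0681·3601.2001); posterior variance σₙ² = σ₀²σ²/(σ² + n·σ₀²) = 2980.0681·3601.2001/21481.6087 = 499.581837.

499.581837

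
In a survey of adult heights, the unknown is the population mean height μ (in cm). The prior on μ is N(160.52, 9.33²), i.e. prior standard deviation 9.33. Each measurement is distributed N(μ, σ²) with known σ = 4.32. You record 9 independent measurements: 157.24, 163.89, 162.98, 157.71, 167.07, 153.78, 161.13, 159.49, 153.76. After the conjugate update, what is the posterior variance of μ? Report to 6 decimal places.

2.025354

For Normal data with known variance σ², a Normal(μ₀, σ₀²) prior on μ is conjugate. Posterior precision = 1/σ₀² + n/σ²; posterior mean is the precision-weighted average of μ₀ and x̄.
σ₀² = 9.33² = 87.0489, σ² = 4.32² = 18.6624; σ² + n·σ₀² = 18.6624 + 9·87.0489 = 802.1025.
Posterior precision = 1/σ₀² + n/σ² = 1/87.0489 + 9/18.6624 = (σ² + n·σ₀²)/(σ₀²σ²) = 802.1025/(87.0489·18.6624); posterior variance σₙ² = σ₀²σ²/(σ² + n·σ₀²) = 87.0489·18.6624/802.1025 = 2.025354.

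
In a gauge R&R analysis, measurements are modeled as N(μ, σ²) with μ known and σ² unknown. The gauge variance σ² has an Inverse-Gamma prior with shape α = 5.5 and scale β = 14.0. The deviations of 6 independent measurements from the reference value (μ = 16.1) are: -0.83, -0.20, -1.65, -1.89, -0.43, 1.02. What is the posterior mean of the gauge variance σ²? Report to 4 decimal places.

2.4166

With known mean μ and an Inverse-Gamma(α, β) prior on σ², the Normal likelihood is conjugate: posterior is Inv-Gamma(α + n/2, β + Σ(xᵢ−μ)²/2).
Σ(xᵢ−μ)² = (-0.83)² + (-0.20)² + (-1.65)² + (-1.89)² + (-0.43)² + (1.02)² = 8.2488.
Posterior: Inv-Gamma(5.5 + 6/2, 14.0 + 8.2488/2) = Inv-Gamma(8.50, 18.12440).
E[σ²|data] = β/(α−1) = 18.12440/7.50 = 2.4166.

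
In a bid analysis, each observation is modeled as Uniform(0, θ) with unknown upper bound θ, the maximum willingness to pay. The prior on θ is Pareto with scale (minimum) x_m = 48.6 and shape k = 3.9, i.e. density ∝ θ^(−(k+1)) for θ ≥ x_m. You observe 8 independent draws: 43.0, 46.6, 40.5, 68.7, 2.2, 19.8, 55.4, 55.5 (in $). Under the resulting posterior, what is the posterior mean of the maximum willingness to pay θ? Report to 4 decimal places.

A Pareto(scale x_m, shape k) prior on the upper bound θ of Uniform(0, θ) is conjugate: posterior is Pareto(max(x_m, max xᵢ), k + n).
Sample maximum = 68.7; prior scale x_m = 48.6 → posterior scale = max = 68.7.
Posterior shape = 3.9 + 8 = 11.9.
E[θ|data] = k·x_m/(k−1) = 11.9·68.7/10.9 = 75.0028.

75.0028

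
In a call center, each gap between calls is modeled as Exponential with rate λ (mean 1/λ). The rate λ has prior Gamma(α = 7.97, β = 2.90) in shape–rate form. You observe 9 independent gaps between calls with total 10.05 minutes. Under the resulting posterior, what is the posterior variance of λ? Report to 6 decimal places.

0.101191

With a Gamma(shape α, rate β) prior on the exponential rate λ, the posterior after n observations with total T = Σxᵢ is Gamma(α+n, β+T).
Posterior: Gamma(7.97+9, 2.90+10.05) = Gamma(16.97, 12.95).
Var = α/β² = 0.101191.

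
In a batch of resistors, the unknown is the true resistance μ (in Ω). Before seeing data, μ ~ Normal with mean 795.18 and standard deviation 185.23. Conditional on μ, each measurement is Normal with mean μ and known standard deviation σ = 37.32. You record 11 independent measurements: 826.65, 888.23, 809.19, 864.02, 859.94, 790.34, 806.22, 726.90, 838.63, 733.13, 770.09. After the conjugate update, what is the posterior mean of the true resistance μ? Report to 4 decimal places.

810.2480

For Normal data with known variance σ², a Normal(μ₀, σ₀²) prior on μ is conjugate. Posterior precision = 1/σ₀² + n/σ²; posterior mean is the precision-weighted average of μ₀ and x̄.
Σxᵢ = 826.65 + 888.23 + 809.19 + 864.02 + 859.94 + 790.34 + 806.22 + 726.90 + 838.63 + 733.13 + 770.09 = 8913.34, so n·x̄ = 8913.34.
σ₀² = 185.23² = 34310.1529, σ² = 37.32² = 1392.7824; σ² + n·σ₀² = 1392.7824 + 11·34310.1529 = 378804.4643.
Posterior mean = (μ₀/σ₀² + n·x̄/σ²)/(1/σ₀² + n/σ²) = (σ²·μ₀ + σ₀²·n·x̄)/(σ² + n·σ₀²) = (1392.7824·795.18 + 34310.1529·8913.34)/378804.4643 = 306925570.958518/378804.4643 = 810.2480.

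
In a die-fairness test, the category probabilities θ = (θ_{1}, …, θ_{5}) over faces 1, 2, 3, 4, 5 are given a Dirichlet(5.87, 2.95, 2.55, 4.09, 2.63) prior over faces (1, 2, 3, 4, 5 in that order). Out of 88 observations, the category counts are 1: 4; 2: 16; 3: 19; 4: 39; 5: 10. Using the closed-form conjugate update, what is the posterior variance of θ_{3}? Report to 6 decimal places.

The Dirichlet prior is conjugate to the Multinomial likelihood: each posterior αⱼ = prior αⱼ + observed count nⱼ.
Posterior concentration: (9.87, 18.95, 21.55, 43.09, 12.63), total = 106.09.
Var[θ_j] = α_j(Σα−α_j)/((Σα)²(Σα+1)) = 21.55·84.54/(106.09²·107.09) = 0.001512.

0.001512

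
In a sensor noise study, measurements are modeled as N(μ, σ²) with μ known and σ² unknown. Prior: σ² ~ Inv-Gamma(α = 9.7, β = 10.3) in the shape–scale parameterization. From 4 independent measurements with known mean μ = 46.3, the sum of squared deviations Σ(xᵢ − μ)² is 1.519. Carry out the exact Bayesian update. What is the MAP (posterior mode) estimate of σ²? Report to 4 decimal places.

With known mean μ and an Inverse-Gamma(α, β) prior on σ², the Normal likelihood is conjugate: posterior is Inv-Gamma(α + n/2, β + Σ(xᵢ−μ)²/2).
Posterior: Inv-Gamma(9.7 + 4/2, 10.3 + 1.519/2) = Inv-Gamma(11.70, 11.0595).
Mode = β/(α+1) = 11.0595/12.70 = 0.8708.

0.8708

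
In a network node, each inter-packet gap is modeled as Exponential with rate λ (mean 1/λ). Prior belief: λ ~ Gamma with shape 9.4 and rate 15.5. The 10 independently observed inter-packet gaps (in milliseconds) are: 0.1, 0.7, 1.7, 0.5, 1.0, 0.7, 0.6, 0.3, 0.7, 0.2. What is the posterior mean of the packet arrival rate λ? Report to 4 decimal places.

0.8818

With a Gamma(shape α, rate β) prior on the exponential rate λ, the posterior after n observations with total T = Σxᵢ is Gamma(α+n, β+T).
Sum of observations T = 6.5 milliseconds; n = 10.
Posterior: Gamma(9.4+10, 15.5+6.5) = Gamma(19.4, 22.0).
Posterior mean of λ = α/β = 19.4/22.0 = 0.8818.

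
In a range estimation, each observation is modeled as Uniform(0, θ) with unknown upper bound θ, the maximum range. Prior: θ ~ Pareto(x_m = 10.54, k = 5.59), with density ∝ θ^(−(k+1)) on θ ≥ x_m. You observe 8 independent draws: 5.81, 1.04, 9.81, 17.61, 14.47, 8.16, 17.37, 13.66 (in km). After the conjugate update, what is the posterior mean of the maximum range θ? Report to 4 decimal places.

A Pareto(scale x_m, shape k) prior on the upper bound θ of Uniform(0, θ) is conjugate: posterior is Pareto(max(x_m, max xᵢ), k + n).
Sample maximum = 17.61; prior scale x_m = 10.54 → posterior scale = max = 17.61.
Posterior shape = 5.59 + 8 = 13.59.
E[θ|data] = k·x_m/(k−1) = 13.59·17.61/12.59 = 19.0087.

19.0087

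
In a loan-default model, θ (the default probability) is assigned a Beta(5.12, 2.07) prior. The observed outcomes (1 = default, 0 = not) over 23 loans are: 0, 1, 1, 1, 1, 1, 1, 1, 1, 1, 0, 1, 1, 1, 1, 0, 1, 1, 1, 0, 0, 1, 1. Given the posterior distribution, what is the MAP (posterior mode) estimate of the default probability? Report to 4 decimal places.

The Beta prior is conjugate to a Binomial/Bernoulli likelihood; the update adds successes to α and failures to β.
Posterior: Beta(α+k, β+n−k) = Beta(5.12+18, 2.07+5) = Beta(23.12, 7.07).
Mode of Beta(a,b) for a,b>1 is (a−1)/(a+b−2) = 22.12/28.19 = 0.7847.

0.7847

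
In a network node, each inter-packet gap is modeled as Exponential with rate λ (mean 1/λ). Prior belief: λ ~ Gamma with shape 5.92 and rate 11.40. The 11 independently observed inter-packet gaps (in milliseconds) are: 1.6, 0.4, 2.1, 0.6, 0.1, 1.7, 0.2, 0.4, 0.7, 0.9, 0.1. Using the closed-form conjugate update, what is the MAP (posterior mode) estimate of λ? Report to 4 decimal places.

0.7881

With a Gamma(shape α, rate β) prior on the exponential rate λ, the posterior after n observations with total T = Σxᵢ is Gamma(α+n, β+T).
Sum of observations T = 8.8 milliseconds; n = 11.
Posterior: Gamma(5.92+11, 11.40+8.8) = Gamma(16.92, 20.20).
Mode = (α−1)/β = 0.7881.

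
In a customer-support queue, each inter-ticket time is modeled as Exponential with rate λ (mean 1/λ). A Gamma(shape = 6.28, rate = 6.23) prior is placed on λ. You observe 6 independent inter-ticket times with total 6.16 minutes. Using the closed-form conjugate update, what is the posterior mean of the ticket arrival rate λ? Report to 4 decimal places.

With a Gamma(shape α, rate β) prior on the exponential rate λ, the posterior after n observations with total T = Σxᵢ is Gamma(α+n, β+T).
Posterior: Gamma(6.28+6, 6.23+6.16) = Gamma(12.28, 12.39).
Posterior mean of λ = α/β = 12.28/12.39 = 0.9911.

0.9911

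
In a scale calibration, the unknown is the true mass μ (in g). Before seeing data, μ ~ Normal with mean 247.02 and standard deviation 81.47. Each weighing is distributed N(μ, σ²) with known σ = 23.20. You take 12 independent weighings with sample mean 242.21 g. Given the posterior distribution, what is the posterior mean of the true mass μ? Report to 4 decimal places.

242.2423

For Normal data with known variance σ², a Normal(μ₀, σ₀²) prior on μ is conjugate. Posterior precision = 1/σ₀² + n/σ²; posterior mean is the precision-weighted average of μ₀ and x̄.
n·x̄ = 12·242.21 = 2906.52.
σ₀² = 81.47² = 6637.3609, σ² = 23.20² = 538.24; σ² + n·σ₀² = 538.24 + 12·6637.3609 = 80186.5708.
Posterior mean = (μ₀/σ₀² + n·x̄/σ²)/(1/σ₀² + n/σ²) = (σ²·μ₀ + σ₀²·n·x̄)/(σ² + n·σ₀²) = (538.24·247.02 + 6637.3609·2906.52)/80186.5708 = 19424578.247868/80186.5708 = 242.2423.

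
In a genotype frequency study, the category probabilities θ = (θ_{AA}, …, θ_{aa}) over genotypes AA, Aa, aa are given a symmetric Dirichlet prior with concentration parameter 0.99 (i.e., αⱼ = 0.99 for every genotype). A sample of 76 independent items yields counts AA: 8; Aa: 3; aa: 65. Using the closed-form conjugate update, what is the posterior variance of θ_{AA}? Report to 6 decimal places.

0.001261

The Dirichlet prior is conjugate to the Multinomial likelihood: each posterior αⱼ = prior αⱼ + observed count nⱼ.
Posterior concentration: (8.99, 3.99, 65.99), total = 78.97.
Var[θ_j] = α_j(Σα−α_j)/((Σα)²(Σα+1)) = 8.99·69.98/(78.97²·79.97) = 0.001261.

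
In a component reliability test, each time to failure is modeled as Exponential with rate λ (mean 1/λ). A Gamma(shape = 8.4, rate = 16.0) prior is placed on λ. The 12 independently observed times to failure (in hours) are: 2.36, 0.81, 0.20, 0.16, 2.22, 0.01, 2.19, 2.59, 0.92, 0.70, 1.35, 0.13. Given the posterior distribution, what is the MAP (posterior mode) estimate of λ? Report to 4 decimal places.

With a Gamma(shape α, rate β) prior on the exponential rate λ, the posterior after n observations with total T = Σxᵢ is Gamma(α+n, β+T).
Sum of observations T = 13.64 hours; n = 12.
Posterior: Gamma(8.4+12, 16.0+13.64) = Gamma(20.4, 29.64).
Mode = (α−1)/β = 0.6545.

0.6545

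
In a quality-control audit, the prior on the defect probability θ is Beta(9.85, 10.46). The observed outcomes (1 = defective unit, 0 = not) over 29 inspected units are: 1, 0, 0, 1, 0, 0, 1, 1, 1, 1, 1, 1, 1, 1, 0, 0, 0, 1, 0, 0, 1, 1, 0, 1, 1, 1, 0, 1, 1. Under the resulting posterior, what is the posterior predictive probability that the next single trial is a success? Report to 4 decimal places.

0.5648

The Beta prior is conjugate to a Binomial/Bernoulli likelihood; the update adds successes to α and failures to β.
Posterior: Beta(α+k, β+n−k) = Beta(9.85+18, 10.46+11) = Beta(27.85, 21.46).
For a single future Bernoulli trial, P(success | data) = α/(α+β) = 0.5648.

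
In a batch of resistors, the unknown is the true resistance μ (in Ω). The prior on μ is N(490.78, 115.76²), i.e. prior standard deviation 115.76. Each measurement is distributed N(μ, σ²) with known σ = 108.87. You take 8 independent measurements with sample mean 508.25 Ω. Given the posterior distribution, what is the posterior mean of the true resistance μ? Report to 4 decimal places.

For Normal data with known variance σ², a Normal(μ₀, σ₀²) prior on μ is conjugate. Posterior precision = 1/σ₀² + n/σ²; posterior mean is the precision-weighted average of μ₀ and x̄.
n·x̄ = 8·508.25 = 4066.
σ₀² = 115.76² = 13400.3776, σ² = 108.87² = 11852.6769; σ² + n·σ₀² = 11852.6769 + 8·13400.3776 = 119055.6977.
Posterior mean = (μ₀/σ₀² + n·x̄/σ²)/(1/σ₀² + n/σ²) = (σ²·μ₀ + σ₀²·n·x̄)/(σ² + n·σ₀²) = (11852.6769·490.78 + 13400.3776·4066)/119055.6977 = 60302992.090582/119055.6977 = 506.5108.

506.5108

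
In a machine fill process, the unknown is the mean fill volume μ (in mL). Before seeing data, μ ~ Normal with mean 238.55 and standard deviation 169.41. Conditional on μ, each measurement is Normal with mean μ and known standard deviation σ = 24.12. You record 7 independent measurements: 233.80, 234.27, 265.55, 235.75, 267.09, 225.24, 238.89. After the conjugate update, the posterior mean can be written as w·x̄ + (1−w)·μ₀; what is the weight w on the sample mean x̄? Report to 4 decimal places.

0.9971

For Normal data with known variance σ², a Normal(μ₀, σ₀²) prior on μ is conjugate. Posterior precision = 1/σ₀² + n/σ²; posterior mean is the precision-weighted average of μ₀ and x̄.
σ₀² = 169.41² = 28699.7481, σ² = 24.12² = 581.7744. Prior precision 1/σ₀² = 1/28699.7481; data precision n/σ² = 7/581.7744.
w = (n/σ²)/(1/σ₀² + n/σ²) = n·σ₀²/(σ² + n·σ₀²) = 7·28699.7481/(581.7744 + 7·28699.7481) = 200898.2367/201480.0111 = 0.9971.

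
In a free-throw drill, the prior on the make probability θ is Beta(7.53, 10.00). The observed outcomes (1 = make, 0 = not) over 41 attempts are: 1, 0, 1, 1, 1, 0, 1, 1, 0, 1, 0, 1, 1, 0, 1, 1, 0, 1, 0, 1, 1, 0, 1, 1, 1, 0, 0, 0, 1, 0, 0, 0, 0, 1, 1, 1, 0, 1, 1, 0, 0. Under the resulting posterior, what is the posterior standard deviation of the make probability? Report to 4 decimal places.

0.0647

The Beta prior is conjugate to a Binomial/Bernoulli likelihood; the update adds successes to α and failures to β.
Posterior: Beta(α+k, β+n−k) = Beta(7.53+23, 10.00+18) = Beta(30.53, 28.00).
Var = αβ/((α+β)²(α+β+1)) = 30.53·28.00/(58.53²·59.53) = 0.00419172; SD = √0.00419172 = 0.0647.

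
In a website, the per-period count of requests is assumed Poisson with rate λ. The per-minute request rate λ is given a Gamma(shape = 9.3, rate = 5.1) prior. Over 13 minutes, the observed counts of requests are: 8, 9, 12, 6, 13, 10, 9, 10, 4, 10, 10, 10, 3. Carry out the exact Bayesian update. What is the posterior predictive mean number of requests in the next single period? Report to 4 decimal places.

6.8122

With a Gamma(shape α, rate β) prior, the Poisson likelihood is conjugate: the posterior is Gamma(α + ΣXᵢ, β + n).
Sum of counts S = 114 over n = 13 minutes.
Posterior: Gamma(α+S, β+n) = Gamma(9.3+114, 5.1+13) = Gamma(123.3, 18.1).
The predictive distribution for one future period is NegBinom with mean α/β = 6.8122.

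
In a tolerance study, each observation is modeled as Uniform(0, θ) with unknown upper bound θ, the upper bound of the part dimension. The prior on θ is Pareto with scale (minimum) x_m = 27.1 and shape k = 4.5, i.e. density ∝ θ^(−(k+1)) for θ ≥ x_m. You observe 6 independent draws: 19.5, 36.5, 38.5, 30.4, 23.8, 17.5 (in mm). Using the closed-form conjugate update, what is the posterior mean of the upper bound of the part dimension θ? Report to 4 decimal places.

A Pareto(scale x_m, shape k) prior on the upper bound θ of Uniform(0, θ) is conjugate: posterior is Pareto(max(x_m, max xᵢ), k + n).
Sample maximum = 38.5; prior scale x_m = 27.1 → posterior scale = max = 38.5.
Posterior shape = 4.5 + 6 = 10.5.
E[θ|data] = k·x_m/(k−1) = 10.5·38.5/9.5 = 42.5526.

42.5526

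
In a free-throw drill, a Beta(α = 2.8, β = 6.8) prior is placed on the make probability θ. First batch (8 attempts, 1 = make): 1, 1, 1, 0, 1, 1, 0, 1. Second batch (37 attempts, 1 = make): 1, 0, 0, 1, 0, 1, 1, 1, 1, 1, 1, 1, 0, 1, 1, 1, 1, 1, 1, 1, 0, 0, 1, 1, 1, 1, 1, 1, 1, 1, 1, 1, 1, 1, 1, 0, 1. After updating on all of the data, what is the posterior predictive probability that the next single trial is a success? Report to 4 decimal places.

The Beta prior is conjugate to a Binomial/Bernoulli likelihood; the update adds successes to α and failures to β.
After batch 1: Beta(2.8+6, 6.8+2) = Beta(8.8, 8.8).
After batch 2: Beta(8.8+30, 8.8+7) = Beta(38.8, 15.8).
For a single future Bernoulli trial, P(success | data) = α/(α+β) = 0.7106.

0.7106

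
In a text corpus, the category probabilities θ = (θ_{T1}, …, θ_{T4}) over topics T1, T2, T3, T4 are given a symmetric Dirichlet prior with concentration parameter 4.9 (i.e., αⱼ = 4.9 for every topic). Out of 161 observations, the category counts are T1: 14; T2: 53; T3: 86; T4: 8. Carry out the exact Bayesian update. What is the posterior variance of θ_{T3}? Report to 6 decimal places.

0.001377

The Dirichlet prior is conjugate to the Multinomial likelihood: each posterior αⱼ = prior αⱼ + observed count nⱼ.
Posterior concentration: (18.9, 57.9, 90.9, 12.9), total = 180.6.
Var[θ_j] = α_j(Σα−α_j)/((Σα)²(Σα+1)) = 90.9·89.7/(180.6²·181.6) = 0.001377.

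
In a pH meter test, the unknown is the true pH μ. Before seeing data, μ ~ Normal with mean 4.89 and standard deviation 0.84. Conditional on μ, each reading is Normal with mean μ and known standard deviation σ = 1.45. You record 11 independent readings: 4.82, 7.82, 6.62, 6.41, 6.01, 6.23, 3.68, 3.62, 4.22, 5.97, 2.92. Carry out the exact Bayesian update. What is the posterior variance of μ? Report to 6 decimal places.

0.150396

For Normal data with known variance σ², a Normal(μ₀, σ₀²) prior on μ is conjugate. Posterior precision = 1/σ₀² + n/σ²; posterior mean is the precision-weighted average of μ₀ and x̄.
σ₀² = 0.84² = 0.7056, σ² = 1.45² = 2.1025; σ² + n·σ₀² = 2.1025 + 11·0.7056 = 9.8641.
Posterior precision = 1/σ₀² + n/σ² = 1/0.7056 + 11/2.1025 = (σ² + n·σ₀²)/(σ₀²σ²) = 9.8641/(0.7056·2.1025); posterior variance σₙ² = σ₀²σ²/(σ² + n·σ₀²) = 0.7056·2.1025/9.8641 = 0.150396.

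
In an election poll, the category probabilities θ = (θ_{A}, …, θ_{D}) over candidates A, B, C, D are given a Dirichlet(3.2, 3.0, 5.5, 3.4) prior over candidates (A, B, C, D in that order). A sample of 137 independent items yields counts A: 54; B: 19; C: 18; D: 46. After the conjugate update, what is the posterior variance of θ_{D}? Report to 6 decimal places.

The Dirichlet prior is conjugate to the Multinomial likelihood: each posterior αⱼ = prior αⱼ + observed count nⱼ.
Posterior concentration: (57.2, 22.0, 23.5, 49.4), total = 152.1.
Var[θ_j] = α_j(Σα−α_j)/((Σα)²(Σα+1)) = 49.4·102.7/(152.1²·153.1) = 0.001432.

0.001432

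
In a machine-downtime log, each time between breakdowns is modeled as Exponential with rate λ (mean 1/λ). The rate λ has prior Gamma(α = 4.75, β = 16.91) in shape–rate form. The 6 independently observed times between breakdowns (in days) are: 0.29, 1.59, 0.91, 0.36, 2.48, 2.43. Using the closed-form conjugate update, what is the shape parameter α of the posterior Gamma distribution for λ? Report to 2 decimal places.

10.75

With a Gamma(shape α, rate β) prior on the exponential rate λ, the posterior after n observations with total T = Σxᵢ is Gamma(α+n, β+T).
Sum of observations T = 8.06 days; n = 6.
Posterior: Gamma(4.75+6, 16.91+8.06) = Gamma(10.75, 24.97).
Posterior α = 10.75.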